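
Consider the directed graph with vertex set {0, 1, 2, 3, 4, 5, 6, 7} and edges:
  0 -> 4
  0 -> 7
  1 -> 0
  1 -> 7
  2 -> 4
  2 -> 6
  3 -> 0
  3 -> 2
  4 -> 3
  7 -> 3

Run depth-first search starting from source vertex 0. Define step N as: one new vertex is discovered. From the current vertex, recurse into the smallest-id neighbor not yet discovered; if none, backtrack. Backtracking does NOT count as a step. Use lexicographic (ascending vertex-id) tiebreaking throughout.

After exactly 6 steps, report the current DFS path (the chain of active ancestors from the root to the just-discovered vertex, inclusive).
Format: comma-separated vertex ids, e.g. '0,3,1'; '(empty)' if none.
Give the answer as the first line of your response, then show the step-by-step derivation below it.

0,7

step 1: discover 0; path=0; order=0
step 2: discover 4; path=0>4; order=0,4
step 3: discover 3; path=0>4>3; order=0,4,3
step 4: discover 2; path=0>4>3>2; order=0,4,3,2
step 5: discover 6; path=0>4>3>2>6; order=0,4,3,2,6
step 6: discover 7; path=0>7; order=0,4,3,2,6,7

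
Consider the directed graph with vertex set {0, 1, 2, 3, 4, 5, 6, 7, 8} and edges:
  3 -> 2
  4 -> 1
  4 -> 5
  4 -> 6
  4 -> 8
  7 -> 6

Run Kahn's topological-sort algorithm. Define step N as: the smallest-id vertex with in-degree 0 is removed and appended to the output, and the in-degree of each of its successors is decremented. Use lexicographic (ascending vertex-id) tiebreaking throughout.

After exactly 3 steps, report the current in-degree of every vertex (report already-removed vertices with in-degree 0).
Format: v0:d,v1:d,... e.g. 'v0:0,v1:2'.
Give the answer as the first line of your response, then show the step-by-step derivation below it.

v0:0,v1:1,v2:0,v3:0,v4:0,v5:1,v6:2,v7:0,v8:1

step 1: output 0; order=[0]; indeg=(0,1,1,0,0,1,2,0,1)
step 2: output 3; order=[0,3]; indeg=(0,1,0,0,0,1,2,0,1)
step 3: output 2; order=[0,3,2]; indeg=(0,1,0,0,0,1,2,0,1)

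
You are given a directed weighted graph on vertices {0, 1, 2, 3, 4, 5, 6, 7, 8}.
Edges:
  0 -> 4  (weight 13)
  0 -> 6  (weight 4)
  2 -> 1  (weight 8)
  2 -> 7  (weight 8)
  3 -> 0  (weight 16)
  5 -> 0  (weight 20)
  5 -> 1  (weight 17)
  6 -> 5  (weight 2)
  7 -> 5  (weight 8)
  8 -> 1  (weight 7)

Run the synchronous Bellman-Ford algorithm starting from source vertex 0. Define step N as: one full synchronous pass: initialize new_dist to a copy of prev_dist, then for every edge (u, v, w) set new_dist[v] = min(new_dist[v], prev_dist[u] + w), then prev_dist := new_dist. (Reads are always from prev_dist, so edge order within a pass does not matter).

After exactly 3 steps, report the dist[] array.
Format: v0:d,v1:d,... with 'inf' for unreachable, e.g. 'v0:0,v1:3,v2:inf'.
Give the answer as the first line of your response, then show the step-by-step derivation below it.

v0:0,v1:23,v2:inf,v3:inf,v4:13,v5:6,v6:4,v7:inf,v8:inf

step 1: dist = v0:0,v1:inf,v2:inf,v3:inf,v4:13,v5:inf,v6:4,v7:inf,v8:inf
step 2: dist = v0:0,v1:inf,v2:inf,v3:inf,v4:13,v5:6,v6:4,v7:inf,v8:inf
step 3: dist = v0:0,v1:23,v2:inf,v3:inf,v4:13,v5:6,v6:4,v7:inf,v8:inf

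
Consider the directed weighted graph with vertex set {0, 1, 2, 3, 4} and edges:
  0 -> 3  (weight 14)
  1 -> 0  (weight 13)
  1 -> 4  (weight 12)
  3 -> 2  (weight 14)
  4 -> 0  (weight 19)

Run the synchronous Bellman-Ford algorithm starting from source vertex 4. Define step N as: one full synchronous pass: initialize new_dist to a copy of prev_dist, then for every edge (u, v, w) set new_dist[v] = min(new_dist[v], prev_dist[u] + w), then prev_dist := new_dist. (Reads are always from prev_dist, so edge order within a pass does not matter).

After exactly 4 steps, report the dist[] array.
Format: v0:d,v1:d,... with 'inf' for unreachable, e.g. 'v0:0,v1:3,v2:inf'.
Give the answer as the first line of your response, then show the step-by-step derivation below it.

v0:19,v1:inf,v2:47,v3:33,v4:0

step 1: dist = v0:19,v1:inf,v2:inf,v3:inf,v4:0
step 2: dist = v0:19,v1:inf,v2:inf,v3:33,v4:0
step 3: dist = v0:19,v1:inf,v2:47,v3:33,v4:0
step 4: dist = v0:19,v1:inf,v2:47,v3:33,v4:0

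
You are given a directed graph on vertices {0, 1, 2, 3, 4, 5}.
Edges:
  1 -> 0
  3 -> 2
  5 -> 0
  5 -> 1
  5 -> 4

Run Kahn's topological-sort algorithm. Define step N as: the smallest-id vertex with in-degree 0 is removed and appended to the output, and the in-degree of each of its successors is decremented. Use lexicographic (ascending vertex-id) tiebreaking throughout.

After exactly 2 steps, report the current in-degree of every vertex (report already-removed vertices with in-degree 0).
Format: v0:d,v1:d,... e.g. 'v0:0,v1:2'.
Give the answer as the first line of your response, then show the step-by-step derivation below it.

v0:2,v1:1,v2:0,v3:0,v4:1,v5:0

step 1: output 3; order=[3]; indeg=(2,1,0,0,1,0)
step 2: output 2; order=[3,2]; indeg=(2,1,0,0,1,0)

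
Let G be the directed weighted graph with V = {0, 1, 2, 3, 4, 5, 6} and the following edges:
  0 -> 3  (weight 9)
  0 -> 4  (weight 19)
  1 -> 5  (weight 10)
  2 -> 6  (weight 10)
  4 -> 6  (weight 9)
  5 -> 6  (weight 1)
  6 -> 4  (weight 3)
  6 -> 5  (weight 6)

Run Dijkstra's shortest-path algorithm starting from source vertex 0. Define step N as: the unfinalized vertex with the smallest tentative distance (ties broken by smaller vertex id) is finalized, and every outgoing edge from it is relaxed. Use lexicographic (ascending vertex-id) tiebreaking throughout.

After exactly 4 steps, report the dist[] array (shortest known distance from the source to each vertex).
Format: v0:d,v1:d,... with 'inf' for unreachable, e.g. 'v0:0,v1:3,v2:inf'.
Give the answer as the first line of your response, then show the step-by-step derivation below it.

v0:0,v1:inf,v2:inf,v3:9,v4:19,v5:34,v6:28

step 1: dist = v0:0,v1:inf,v2:inf,v3:9,v4:19,v5:inf,v6:inf
step 2: dist = v0:0,v1:inf,v2:inf,v3:9,v4:19,v5:inf,v6:inf
step 3: dist = v0:0,v1:inf,v2:inf,v3:9,v4:19,v5:inf,v6:28
step 4: dist = v0:0,v1:inf,v2:inf,v3:9,v4:19,v5:34,v6:28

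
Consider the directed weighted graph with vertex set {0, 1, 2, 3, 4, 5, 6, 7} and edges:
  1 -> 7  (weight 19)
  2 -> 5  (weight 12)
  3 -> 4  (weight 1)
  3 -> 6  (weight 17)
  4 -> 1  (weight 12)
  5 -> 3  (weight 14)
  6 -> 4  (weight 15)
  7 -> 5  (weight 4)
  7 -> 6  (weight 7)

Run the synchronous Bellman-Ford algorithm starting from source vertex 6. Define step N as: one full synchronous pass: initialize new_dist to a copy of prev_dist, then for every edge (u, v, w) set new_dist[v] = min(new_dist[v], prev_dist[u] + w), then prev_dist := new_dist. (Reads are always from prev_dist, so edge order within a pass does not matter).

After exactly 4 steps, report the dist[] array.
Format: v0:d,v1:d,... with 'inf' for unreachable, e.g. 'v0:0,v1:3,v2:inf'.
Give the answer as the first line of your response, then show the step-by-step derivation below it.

v0:inf,v1:27,v2:inf,v3:inf,v4:15,v5:50,v6:0,v7:46

step 1: dist = v0:inf,v1:inf,v2:inf,v3:inf,v4:15,v5:inf,v6:0,v7:inf
step 2: dist = v0:inf,v1:27,v2:inf,v3:inf,v4:15,v5:inf,v6:0,v7:inf
step 3: dist = v0:inf,v1:27,v2:inf,v3:inf,v4:15,v5:inf,v6:0,v7:46
step 4: dist = v0:inf,v1:27,v2:inf,v3:inf,v4:15,v5:50,v6:0,v7:46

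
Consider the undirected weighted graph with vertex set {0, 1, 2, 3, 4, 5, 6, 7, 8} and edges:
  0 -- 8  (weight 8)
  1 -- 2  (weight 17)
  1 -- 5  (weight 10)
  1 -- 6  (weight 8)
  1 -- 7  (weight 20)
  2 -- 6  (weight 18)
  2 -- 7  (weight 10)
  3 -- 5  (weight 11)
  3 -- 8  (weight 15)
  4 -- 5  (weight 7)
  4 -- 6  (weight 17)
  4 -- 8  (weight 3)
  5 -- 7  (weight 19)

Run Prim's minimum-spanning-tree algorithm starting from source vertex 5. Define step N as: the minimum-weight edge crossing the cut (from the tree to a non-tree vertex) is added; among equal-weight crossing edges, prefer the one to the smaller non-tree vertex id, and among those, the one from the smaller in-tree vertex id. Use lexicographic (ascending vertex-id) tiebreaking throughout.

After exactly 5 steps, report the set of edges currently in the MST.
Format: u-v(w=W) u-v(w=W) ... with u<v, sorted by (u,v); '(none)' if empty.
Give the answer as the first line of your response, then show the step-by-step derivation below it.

0-8(w=8) 1-5(w=10) 1-6(w=8) 4-5(w=7) 4-8(w=3)

step 1: add edge 4-5 (w=7); MST = {4-5(w=7)}
step 2: add edge 4-8 (w=3); MST = {4-5(w=7) 4-8(w=3)}
step 3: add edge 0-8 (w=8); MST = {0-8(w=8) 4-5(w=7) 4-8(w=3)}
step 4: add edge 1-5 (w=10); MST = {0-8(w=8) 1-5(w=10) 4-5(w=7) 4-8(w=3)}
step 5: add edge 1-6 (w=8); MST = {0-8(w=8) 1-5(w=10) 1-6(w=8) 4-5(w=7) 4-8(w=3)}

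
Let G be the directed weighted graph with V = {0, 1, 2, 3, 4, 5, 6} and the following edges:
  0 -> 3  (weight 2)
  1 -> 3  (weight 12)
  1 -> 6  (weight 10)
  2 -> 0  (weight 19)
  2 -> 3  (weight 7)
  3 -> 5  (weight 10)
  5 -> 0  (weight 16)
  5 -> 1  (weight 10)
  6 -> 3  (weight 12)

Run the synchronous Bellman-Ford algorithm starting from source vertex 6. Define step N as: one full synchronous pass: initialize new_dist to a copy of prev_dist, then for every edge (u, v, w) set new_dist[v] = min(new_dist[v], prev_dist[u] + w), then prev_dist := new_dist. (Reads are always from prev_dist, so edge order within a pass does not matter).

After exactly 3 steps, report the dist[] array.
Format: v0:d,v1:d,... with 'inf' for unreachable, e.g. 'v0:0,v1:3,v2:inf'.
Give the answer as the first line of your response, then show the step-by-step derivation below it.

v0:38,v1:32,v2:inf,v3:12,v4:inf,v5:22,v6:0

step 1: dist = v0:inf,v1:inf,v2:inf,v3:12,v4:inf,v5:inf,v6:0
step 2: dist = v0:inf,v1:inf,v2:inf,v3:12,v4:inf,v5:22,v6:0
step 3: dist = v0:38,v1:32,v2:inf,v3:12,v4:inf,v5:22,v6:0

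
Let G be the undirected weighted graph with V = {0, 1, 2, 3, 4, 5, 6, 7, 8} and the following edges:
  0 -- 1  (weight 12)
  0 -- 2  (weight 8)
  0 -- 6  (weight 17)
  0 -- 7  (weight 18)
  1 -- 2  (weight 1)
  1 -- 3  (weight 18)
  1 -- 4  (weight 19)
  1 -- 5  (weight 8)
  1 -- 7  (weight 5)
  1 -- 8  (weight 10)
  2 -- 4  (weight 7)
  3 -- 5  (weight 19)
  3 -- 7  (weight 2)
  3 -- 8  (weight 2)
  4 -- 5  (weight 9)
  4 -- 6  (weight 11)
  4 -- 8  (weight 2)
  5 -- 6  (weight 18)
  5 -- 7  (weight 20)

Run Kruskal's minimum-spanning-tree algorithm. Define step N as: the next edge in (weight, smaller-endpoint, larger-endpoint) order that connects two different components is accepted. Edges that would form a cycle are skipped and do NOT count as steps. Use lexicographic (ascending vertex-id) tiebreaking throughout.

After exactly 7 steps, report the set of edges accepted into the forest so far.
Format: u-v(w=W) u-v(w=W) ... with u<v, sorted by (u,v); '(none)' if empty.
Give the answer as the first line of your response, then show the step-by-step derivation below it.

0-2(w=8) 1-2(w=1) 1-5(w=8) 1-7(w=5) 3-7(w=2) 3-8(w=2) 4-8(w=2)

step 1: add edge 1-2 (w=1); MST = {1-2(w=1)}
step 2: add edge 3-7 (w=2); MST = {1-2(w=1) 3-7(w=2)}
step 3: add edge 3-8 (w=2); MST = {1-2(w=1) 3-7(w=2) 3-8(w=2)}
step 4: add edge 4-8 (w=2); MST = {1-2(w=1) 3-7(w=2) 3-8(w=2) 4-8(w=2)}
step 5: add edge 1-7 (w=5); MST = {1-2(w=1) 1-7(w=5) 3-7(w=2) 3-8(w=2) 4-8(w=2)}
step 6: add edge 0-2 (w=8); MST = {0-2(w=8) 1-2(w=1) 1-7(w=5) 3-7(w=2) 3-8(w=2) 4-8(w=2)}
step 7: add edge 1-5 (w=8); MST = {0-2(w=8) 1-2(w=1) 1-5(w=8) 1-7(w=5) 3-7(w=2) 3-8(w=2) 4-8(w=2)}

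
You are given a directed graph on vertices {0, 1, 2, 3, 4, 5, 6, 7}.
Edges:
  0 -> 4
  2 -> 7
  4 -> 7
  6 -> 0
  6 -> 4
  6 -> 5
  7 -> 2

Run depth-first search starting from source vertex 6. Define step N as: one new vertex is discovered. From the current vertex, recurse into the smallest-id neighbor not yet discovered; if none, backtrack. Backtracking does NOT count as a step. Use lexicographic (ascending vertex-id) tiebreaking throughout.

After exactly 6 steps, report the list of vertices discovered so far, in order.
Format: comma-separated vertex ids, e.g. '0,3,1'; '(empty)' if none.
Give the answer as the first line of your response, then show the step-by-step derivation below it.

6,0,4,7,2,5

step 1: discover 6; path=6; order=6
step 2: discover 0; path=6>0; order=6,0
step 3: discover 4; path=6>0>4; order=6,0,4
step 4: discover 7; path=6>0>4>7; order=6,0,4,7
step 5: discover 2; path=6>0>4>7>2; order=6,0,4,7,2
step 6: discover 5; path=6>5; order=6,0,4,7,2,5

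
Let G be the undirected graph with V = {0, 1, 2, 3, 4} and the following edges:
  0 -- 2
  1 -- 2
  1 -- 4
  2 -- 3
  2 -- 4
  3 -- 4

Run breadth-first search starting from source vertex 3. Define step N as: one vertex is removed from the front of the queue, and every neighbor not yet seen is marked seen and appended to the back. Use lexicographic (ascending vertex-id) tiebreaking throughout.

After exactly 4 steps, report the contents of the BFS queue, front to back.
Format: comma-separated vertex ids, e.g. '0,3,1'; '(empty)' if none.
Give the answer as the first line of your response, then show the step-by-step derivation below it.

1

step 1: dequeue 3; queue=[2,4]; order=3
step 2: dequeue 2; queue=[4,0,1]; order=3,2
step 3: dequeue 4; queue=[0,1]; order=3,2,4
step 4: dequeue 0; queue=[1]; order=3,2,4,0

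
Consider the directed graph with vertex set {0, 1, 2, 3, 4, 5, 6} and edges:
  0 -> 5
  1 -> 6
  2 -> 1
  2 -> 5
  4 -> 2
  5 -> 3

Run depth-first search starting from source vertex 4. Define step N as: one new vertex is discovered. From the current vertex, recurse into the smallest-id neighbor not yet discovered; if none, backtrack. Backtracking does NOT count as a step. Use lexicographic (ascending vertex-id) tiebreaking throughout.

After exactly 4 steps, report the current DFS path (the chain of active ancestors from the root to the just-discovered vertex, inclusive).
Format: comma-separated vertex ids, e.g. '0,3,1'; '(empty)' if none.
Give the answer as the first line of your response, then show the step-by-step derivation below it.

4,2,1,6

step 1: discover 4; path=4; order=4
step 2: discover 2; path=4>2; order=4,2
step 3: discover 1; path=4>2>1; order=4,2,1
step 4: discover 6; path=4>2>1>6; order=4,2,1,6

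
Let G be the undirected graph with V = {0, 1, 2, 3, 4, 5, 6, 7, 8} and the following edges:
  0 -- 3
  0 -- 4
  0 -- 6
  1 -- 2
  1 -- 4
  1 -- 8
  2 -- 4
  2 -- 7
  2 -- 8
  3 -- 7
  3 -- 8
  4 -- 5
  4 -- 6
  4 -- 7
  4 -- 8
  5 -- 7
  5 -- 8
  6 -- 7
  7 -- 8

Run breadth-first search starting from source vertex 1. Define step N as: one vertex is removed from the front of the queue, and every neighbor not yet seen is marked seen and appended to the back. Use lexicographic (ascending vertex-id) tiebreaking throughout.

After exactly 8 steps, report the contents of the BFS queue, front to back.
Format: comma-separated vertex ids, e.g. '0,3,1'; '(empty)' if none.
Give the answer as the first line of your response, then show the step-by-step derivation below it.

3

step 1: dequeue 1; queue=[2,4,8]; order=1
step 2: dequeue 2; queue=[4,8,7]; order=1,2
step 3: dequeue 4; queue=[8,7,0,5,6]; order=1,2,4
step 4: dequeue 8; queue=[7,0,5,6,3]; order=1,2,4,8
step 5: dequeue 7; queue=[0,5,6,3]; order=1,2,4,8,7
step 6: dequeue 0; queue=[5,6,3]; order=1,2,4,8,7,0
step 7: dequeue 5; queue=[6,3]; order=1,2,4,8,7,0,5
step 8: dequeue 6; queue=[3]; order=1,2,4,8,7,0,5,6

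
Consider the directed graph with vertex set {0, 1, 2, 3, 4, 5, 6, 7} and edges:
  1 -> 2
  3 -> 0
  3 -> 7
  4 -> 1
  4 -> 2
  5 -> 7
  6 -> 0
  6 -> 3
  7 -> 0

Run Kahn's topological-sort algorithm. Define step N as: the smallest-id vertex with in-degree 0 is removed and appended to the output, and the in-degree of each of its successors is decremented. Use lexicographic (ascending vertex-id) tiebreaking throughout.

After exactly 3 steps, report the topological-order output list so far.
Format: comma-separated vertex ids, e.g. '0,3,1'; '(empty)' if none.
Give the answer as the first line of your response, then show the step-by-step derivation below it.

4,1,2

step 1: output 4; order=[4]; indeg=(3,0,1,1,0,0,0,2)
step 2: output 1; order=[4,1]; indeg=(3,0,0,1,0,0,0,2)
step 3: output 2; order=[4,1,2]; indeg=(3,0,0,1,0,0,0,2)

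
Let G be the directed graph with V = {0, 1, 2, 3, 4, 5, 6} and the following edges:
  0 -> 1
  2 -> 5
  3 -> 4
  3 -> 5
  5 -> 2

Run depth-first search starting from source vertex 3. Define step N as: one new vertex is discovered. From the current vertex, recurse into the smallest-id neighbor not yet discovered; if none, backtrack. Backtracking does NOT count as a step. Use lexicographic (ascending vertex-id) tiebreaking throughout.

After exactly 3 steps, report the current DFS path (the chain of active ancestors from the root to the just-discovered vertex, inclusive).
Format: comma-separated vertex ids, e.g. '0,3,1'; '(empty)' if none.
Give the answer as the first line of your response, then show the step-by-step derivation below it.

3,5

step 1: discover 3; path=3; order=3
step 2: discover 4; path=3>4; order=3,4
step 3: discover 5; path=3>5; order=3,4,5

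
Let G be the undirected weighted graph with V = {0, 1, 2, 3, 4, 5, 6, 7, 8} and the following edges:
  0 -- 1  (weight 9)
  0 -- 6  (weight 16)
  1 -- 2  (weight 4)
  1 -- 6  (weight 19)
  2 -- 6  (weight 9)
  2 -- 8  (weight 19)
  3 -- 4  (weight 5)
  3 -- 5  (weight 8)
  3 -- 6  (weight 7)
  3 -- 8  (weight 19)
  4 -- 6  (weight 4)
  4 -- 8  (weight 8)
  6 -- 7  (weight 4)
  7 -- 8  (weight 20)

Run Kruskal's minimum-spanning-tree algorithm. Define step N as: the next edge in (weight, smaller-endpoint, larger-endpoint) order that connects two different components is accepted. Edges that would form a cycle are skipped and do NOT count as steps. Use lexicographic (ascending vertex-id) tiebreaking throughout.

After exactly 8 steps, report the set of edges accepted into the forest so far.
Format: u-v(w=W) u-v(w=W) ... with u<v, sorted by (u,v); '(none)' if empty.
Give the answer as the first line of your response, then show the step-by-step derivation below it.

0-1(w=9) 1-2(w=4) 2-6(w=9) 3-4(w=5) 3-5(w=8) 4-6(w=4) 4-8(w=8) 6-7(w=4)

step 1: add edge 1-2 (w=4); MST = {1-2(w=4)}
step 2: add edge 4-6 (w=4); MST = {1-2(w=4) 4-6(w=4)}
step 3: add edge 6-7 (w=4); MST = {1-2(w=4) 4-6(w=4) 6-7(w=4)}
step 4: add edge 3-4 (w=5); MST = {1-2(w=4) 3-4(w=5) 4-6(w=4) 6-7(w=4)}
step 5: add edge 3-5 (w=8); MST = {1-2(w=4) 3-4(w=5) 3-5(w=8) 4-6(w=4) 6-7(w=4)}
step 6: add edge 4-8 (w=8); MST = {1-2(w=4) 3-4(w=5) 3-5(w=8) 4-6(w=4) 4-8(w=8) 6-7(w=4)}
step 7: add edge 0-1 (w=9); MST = {0-1(w=9) 1-2(w=4) 3-4(w=5) 3-5(w=8) 4-6(w=4) 4-8(w=8) 6-7(w=4)}
step 8: add edge 2-6 (w=9); MST = {0-1(w=9) 1-2(w=4) 2-6(w=9) 3-4(w=5) 3-5(w=8) 4-6(w=4) 4-8(w=8) 6-7(w=4)}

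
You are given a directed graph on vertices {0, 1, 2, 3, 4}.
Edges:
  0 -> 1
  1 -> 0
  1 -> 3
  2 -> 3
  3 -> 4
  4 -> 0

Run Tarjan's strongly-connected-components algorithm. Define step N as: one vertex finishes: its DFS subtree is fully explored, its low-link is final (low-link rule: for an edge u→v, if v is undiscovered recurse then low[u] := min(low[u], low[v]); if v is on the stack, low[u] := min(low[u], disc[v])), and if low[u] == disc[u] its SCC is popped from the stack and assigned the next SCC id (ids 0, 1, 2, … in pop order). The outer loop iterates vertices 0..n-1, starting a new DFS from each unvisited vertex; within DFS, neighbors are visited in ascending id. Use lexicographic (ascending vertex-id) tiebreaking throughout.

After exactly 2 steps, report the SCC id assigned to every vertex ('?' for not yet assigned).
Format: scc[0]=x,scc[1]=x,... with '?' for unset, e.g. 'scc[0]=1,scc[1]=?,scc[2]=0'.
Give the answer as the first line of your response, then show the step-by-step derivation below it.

scc[0]=?,scc[1]=?,scc[2]=?,scc[3]=?,scc[4]=?

step 1: low=(low[0]=0,low[1]=0,low[2]=?,low[3]=2,low[4]=0); scc=(scc[0]=?,scc[1]=?,scc[2]=?,scc[3]=?,scc[4]=?)
step 2: low=(low[0]=0,low[1]=0,low[2]=?,low[3]=0,low[4]=0); scc=(scc[0]=?,scc[1]=?,scc[2]=?,scc[3]=?,scc[4]=?)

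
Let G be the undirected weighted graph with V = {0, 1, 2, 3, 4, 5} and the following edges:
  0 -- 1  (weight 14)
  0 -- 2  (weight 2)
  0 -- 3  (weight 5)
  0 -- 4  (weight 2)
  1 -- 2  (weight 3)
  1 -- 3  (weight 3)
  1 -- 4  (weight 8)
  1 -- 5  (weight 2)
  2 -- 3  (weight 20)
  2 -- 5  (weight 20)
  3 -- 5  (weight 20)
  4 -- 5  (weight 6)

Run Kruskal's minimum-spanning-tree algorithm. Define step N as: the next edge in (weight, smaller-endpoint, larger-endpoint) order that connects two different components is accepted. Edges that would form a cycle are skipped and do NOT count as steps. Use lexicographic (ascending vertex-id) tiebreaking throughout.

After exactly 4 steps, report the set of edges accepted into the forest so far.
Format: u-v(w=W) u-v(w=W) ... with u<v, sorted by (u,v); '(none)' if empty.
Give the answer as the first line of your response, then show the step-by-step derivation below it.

0-2(w=2) 0-4(w=2) 1-2(w=3) 1-5(w=2)

step 1: add edge 0-2 (w=2); MST = {0-2(w=2)}
step 2: add edge 0-4 (w=2); MST = {0-2(w=2) 0-4(w=2)}
step 3: add edge 1-5 (w=2); MST = {0-2(w=2) 0-4(w=2) 1-5(w=2)}
step 4: add edge 1-2 (w=3); MST = {0-2(w=2) 0-4(w=2) 1-2(w=3) 1-5(w=2)}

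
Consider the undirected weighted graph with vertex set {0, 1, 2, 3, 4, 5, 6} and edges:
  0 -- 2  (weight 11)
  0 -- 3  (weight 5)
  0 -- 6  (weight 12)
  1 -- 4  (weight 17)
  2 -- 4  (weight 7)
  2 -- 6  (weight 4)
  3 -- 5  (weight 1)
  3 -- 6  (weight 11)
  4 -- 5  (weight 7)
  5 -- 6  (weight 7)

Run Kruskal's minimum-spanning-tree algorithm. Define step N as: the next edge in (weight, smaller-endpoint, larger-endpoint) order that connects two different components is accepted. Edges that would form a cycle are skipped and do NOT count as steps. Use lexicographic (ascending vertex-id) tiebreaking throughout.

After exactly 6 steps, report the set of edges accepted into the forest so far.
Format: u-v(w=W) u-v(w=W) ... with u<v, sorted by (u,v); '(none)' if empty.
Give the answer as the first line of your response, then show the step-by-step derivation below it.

0-3(w=5) 1-4(w=17) 2-4(w=7) 2-6(w=4) 3-5(w=1) 4-5(w=7)

step 1: add edge 3-5 (w=1); MST = {3-5(w=1)}
step 2: add edge 2-6 (w=4); MST = {2-6(w=4) 3-5(w=1)}
step 3: add edge 0-3 (w=5); MST = {0-3(w=5) 2-6(w=4) 3-5(w=1)}
step 4: add edge 2-4 (w=7); MST = {0-3(w=5) 2-4(w=7) 2-6(w=4) 3-5(w=1)}
step 5: add edge 4-5 (w=7); MST = {0-3(w=5) 2-4(w=7) 2-6(w=4) 3-5(w=1) 4-5(w=7)}
step 6: add edge 1-4 (w=17); MST = {0-3(w=5) 1-4(w=17) 2-4(w=7) 2-6(w=4) 3-5(w=1) 4-5(w=7)}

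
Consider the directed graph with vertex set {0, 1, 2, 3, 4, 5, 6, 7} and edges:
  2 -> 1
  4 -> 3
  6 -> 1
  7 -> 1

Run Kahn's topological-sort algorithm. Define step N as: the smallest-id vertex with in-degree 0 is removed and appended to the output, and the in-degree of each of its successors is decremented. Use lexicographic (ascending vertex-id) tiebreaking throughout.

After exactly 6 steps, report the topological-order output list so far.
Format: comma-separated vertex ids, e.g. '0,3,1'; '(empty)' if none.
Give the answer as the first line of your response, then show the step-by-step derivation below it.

0,2,4,3,5,6

step 1: output 0; order=[0]; indeg=(0,3,0,1,0,0,0,0)
step 2: output 2; order=[0,2]; indeg=(0,2,0,1,0,0,0,0)
step 3: output 4; order=[0,2,4]; indeg=(0,2,0,0,0,0,0,0)
step 4: output 3; order=[0,2,4,3]; indeg=(0,2,0,0,0,0,0,0)
step 5: output 5; order=[0,2,4,3,5]; indeg=(0,2,0,0,0,0,0,0)
step 6: output 6; order=[0,2,4,3,5,6]; indeg=(0,1,0,0,0,0,0,0)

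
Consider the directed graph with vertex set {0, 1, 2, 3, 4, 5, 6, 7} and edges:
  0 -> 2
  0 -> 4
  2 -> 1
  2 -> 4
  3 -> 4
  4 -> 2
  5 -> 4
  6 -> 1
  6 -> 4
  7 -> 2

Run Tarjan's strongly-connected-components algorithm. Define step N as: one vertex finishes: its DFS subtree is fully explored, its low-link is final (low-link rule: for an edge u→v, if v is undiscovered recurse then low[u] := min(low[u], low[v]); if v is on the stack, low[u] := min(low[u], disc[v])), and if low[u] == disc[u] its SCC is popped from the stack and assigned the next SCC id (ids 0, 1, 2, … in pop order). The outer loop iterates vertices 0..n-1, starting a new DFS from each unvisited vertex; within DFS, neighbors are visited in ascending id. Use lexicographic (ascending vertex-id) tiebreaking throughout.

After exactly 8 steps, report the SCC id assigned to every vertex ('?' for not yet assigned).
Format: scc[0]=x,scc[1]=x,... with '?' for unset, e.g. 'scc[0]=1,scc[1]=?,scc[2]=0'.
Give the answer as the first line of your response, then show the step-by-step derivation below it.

scc[0]=2,scc[1]=0,scc[2]=1,scc[3]=3,scc[4]=1,scc[5]=4,scc[6]=5,scc[7]=6

step 1: low=(low[0]=0,low[1]=2,low[2]=1,low[3]=?,low[4]=?,low[5]=?,low[6]=?,low[7]=?); scc=(scc[0]=?,scc[1]=0,scc[2]=?,scc[3]=?,scc[4]=?,scc[5]=?,scc[6]=?,scc[7]=?)
step 2: low=(low[0]=0,low[1]=2,low[2]=1,low[3]=?,low[4]=1,low[5]=?,low[6]=?,low[7]=?); scc=(scc[0]=?,scc[1]=0,scc[2]=?,scc[3]=?,scc[4]=?,scc[5]=?,scc[6]=?,scc[7]=?)
step 3: low=(low[0]=0,low[1]=2,low[2]=1,low[3]=?,low[4]=1,low[5]=?,low[6]=?,low[7]=?); scc=(scc[0]=?,scc[1]=0,scc[2]=1,scc[3]=?,scc[4]=1,scc[5]=?,scc[6]=?,scc[7]=?)
step 4: low=(low[0]=0,low[1]=2,low[2]=1,low[3]=?,low[4]=1,low[5]=?,low[6]=?,low[7]=?); scc=(scc[0]=2,scc[1]=0,scc[2]=1,scc[3]=?,scc[4]=1,scc[5]=?,scc[6]=?,scc[7]=?)
step 5: low=(low[0]=0,low[1]=2,low[2]=1,low[3]=4,low[4]=1,low[5]=?,low[6]=?,low[7]=?); scc=(scc[0]=2,scc[1]=0,scc[2]=1,scc[3]=3,scc[4]=1,scc[5]=?,scc[6]=?,scc[7]=?)
step 6: low=(low[0]=0,low[1]=2,low[2]=1,low[3]=4,low[4]=1,low[5]=5,low[6]=?,low[7]=?); scc=(scc[0]=2,scc[1]=0,scc[2]=1,scc[3]=3,scc[4]=1,scc[5]=4,scc[6]=?,scc[7]=?)
step 7: low=(low[0]=0,low[1]=2,low[2]=1,low[3]=4,low[4]=1,low[5]=5,low[6]=6,low[7]=?); scc=(scc[0]=2,scc[1]=0,scc[2]=1,scc[3]=3,scc[4]=1,scc[5]=4,scc[6]=5,scc[7]=?)
step 8: low=(low[0]=0,low[1]=2,low[2]=1,low[3]=4,low[4]=1,low[5]=5,low[6]=6,low[7]=7); scc=(scc[0]=2,scc[1]=0,scc[2]=1,scc[3]=3,scc[4]=1,scc[5]=4,scc[6]=5,scc[7]=6)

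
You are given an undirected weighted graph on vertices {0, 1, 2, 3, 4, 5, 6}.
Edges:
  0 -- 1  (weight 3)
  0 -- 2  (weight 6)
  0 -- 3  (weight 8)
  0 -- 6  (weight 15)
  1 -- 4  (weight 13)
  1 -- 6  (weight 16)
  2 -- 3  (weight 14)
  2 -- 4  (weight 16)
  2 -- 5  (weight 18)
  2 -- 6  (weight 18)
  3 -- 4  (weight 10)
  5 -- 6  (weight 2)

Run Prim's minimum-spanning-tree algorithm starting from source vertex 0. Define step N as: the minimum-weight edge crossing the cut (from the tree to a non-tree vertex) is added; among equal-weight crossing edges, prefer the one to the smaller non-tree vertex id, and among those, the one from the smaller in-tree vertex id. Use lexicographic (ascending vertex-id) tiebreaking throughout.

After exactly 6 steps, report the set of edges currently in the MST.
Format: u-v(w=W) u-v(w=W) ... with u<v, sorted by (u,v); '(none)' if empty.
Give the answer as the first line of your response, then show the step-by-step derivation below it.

0-1(w=3) 0-2(w=6) 0-3(w=8) 0-6(w=15) 3-4(w=10) 5-6(w=2)

step 1: add edge 0-1 (w=3); MST = {0-1(w=3)}
step 2: add edge 0-2 (w=6); MST = {0-1(w=3) 0-2(w=6)}
step 3: add edge 0-3 (w=8); MST = {0-1(w=3) 0-2(w=6) 0-3(w=8)}
step 4: add edge 3-4 (w=10); MST = {0-1(w=3) 0-2(w=6) 0-3(w=8) 3-4(w=10)}
step 5: add edge 0-6 (w=15); MST = {0-1(w=3) 0-2(w=6) 0-3(w=8) 0-6(w=15) 3-4(w=10)}
step 6: add edge 5-6 (w=2); MST = {0-1(w=3) 0-2(w=6) 0-3(w=8) 0-6(w=15) 3-4(w=10) 5-6(w=2)}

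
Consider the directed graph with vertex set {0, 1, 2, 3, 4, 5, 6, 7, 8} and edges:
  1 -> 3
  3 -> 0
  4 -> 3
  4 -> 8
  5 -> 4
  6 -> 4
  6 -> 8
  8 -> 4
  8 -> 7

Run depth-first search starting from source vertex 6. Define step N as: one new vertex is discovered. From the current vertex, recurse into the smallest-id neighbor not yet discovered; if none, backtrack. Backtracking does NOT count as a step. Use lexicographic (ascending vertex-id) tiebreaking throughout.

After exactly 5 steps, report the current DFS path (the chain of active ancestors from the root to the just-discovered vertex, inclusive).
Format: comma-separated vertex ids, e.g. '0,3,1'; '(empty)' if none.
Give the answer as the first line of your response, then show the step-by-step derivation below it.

6,4,8

step 1: discover 6; path=6; order=6
step 2: discover 4; path=6>4; order=6,4
step 3: discover 3; path=6>4>3; order=6,4,3
step 4: discover 0; path=6>4>3>0; order=6,4,3,0
step 5: discover 8; path=6>4>8; order=6,4,3,0,8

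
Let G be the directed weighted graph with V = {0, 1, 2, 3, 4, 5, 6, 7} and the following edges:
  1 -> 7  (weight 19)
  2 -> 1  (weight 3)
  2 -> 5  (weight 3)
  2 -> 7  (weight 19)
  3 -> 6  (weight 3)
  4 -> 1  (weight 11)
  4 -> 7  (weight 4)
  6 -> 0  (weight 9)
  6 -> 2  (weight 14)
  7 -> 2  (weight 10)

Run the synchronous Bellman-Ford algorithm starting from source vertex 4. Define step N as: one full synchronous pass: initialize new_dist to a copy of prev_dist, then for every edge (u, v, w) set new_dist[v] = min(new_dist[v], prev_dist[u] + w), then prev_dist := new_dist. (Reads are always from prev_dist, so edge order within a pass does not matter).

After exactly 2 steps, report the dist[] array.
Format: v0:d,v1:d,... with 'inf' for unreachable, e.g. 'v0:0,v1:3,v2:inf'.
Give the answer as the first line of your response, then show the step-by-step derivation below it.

v0:inf,v1:11,v2:14,v3:inf,v4:0,v5:inf,v6:inf,v7:4

step 1: dist = v0:inf,v1:11,v2:inf,v3:inf,v4:0,v5:inf,v6:inf,v7:4
step 2: dist = v0:inf,v1:11,v2:14,v3:inf,v4:0,v5:inf,v6:inf,v7:4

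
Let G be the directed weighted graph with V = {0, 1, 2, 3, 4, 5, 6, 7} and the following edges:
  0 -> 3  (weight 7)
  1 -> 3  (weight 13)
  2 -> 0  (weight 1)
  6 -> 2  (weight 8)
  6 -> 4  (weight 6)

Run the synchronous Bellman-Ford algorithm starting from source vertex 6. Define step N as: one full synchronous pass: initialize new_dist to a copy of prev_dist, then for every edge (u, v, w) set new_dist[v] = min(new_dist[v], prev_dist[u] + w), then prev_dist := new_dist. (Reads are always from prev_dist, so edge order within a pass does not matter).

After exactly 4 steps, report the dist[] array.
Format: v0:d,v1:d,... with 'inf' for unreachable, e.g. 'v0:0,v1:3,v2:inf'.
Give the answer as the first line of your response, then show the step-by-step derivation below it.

v0:9,v1:inf,v2:8,v3:16,v4:6,v5:inf,v6:0,v7:inf

step 1: dist = v0:inf,v1:inf,v2:8,v3:inf,v4:6,v5:inf,v6:0,v7:inf
step 2: dist = v0:9,v1:inf,v2:8,v3:inf,v4:6,v5:inf,v6:0,v7:inf
step 3: dist = v0:9,v1:inf,v2:8,v3:16,v4:6,v5:inf,v6:0,v7:inf
step 4: dist = v0:9,v1:inf,v2:8,v3:16,v4:6,v5:inf,v6:0,v7:inf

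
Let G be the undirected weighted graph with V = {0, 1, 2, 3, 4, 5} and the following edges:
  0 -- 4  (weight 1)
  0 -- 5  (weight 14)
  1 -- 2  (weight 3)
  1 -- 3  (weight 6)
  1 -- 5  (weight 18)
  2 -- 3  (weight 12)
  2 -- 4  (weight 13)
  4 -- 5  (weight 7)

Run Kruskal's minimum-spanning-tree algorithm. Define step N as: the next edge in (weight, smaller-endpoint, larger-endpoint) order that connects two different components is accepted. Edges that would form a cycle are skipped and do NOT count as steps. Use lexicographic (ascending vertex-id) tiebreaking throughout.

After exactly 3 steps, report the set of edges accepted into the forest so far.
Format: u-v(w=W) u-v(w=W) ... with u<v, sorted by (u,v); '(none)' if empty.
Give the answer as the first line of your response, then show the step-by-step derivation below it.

0-4(w=1) 1-2(w=3) 1-3(w=6)

step 1: add edge 0-4 (w=1); MST = {0-4(w=1)}
step 2: add edge 1-2 (w=3); MST = {0-4(w=1) 1-2(w=3)}
step 3: add edge 1-3 (w=6); MST = {0-4(w=1) 1-2(w=3) 1-3(w=6)}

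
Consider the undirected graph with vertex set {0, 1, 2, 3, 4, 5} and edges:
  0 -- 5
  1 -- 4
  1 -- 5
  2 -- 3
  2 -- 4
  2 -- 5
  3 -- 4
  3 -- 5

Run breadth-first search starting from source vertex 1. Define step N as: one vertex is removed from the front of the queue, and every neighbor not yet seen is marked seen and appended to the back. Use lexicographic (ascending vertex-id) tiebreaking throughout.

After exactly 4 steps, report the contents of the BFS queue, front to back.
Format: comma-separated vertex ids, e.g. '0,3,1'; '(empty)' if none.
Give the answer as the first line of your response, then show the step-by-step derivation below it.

3,0

step 1: dequeue 1; queue=[4,5]; order=1
step 2: dequeue 4; queue=[5,2,3]; order=1,4
step 3: dequeue 5; queue=[2,3,0]; order=1,4,5
step 4: dequeue 2; queue=[3,0]; order=1,4,5,2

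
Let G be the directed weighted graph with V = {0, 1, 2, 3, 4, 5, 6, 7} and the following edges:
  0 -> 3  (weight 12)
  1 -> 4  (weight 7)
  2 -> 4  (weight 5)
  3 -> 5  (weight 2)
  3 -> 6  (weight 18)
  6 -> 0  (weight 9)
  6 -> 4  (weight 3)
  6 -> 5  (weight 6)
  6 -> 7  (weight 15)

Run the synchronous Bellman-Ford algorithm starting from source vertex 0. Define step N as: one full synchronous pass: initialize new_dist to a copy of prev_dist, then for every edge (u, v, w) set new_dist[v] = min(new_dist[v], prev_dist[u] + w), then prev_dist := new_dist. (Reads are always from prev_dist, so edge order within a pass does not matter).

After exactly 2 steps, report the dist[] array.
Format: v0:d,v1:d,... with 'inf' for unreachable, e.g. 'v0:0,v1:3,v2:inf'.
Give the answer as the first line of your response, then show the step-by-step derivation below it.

v0:0,v1:inf,v2:inf,v3:12,v4:inf,v5:14,v6:30,v7:inf

step 1: dist = v0:0,v1:inf,v2:inf,v3:12,v4:inf,v5:inf,v6:inf,v7:inf
step 2: dist = v0:0,v1:inf,v2:inf,v3:12,v4:inf,v5:14,v6:30,v7:inf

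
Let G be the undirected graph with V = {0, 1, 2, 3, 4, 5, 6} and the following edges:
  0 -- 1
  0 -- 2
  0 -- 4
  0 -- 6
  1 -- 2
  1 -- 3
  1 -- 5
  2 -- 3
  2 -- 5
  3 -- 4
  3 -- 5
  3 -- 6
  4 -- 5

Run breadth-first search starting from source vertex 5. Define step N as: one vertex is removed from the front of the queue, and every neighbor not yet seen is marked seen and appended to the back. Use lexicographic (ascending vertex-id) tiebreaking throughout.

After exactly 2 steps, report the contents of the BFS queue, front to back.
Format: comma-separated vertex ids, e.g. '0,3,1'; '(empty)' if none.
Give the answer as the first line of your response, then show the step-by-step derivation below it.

2,3,4,0

step 1: dequeue 5; queue=[1,2,3,4]; order=5
step 2: dequeue 1; queue=[2,3,4,0]; order=5,1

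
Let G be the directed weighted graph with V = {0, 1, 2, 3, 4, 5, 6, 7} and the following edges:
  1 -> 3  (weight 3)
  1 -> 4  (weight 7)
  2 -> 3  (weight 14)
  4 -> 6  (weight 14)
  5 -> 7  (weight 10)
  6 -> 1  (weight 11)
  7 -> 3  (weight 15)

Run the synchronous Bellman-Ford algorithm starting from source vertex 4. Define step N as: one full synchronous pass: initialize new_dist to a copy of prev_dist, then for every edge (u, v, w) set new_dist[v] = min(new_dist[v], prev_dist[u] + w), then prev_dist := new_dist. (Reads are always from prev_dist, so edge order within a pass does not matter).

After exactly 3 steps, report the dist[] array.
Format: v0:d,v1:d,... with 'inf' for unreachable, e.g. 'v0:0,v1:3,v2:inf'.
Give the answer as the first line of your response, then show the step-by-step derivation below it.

v0:inf,v1:25,v2:inf,v3:28,v4:0,v5:inf,v6:14,v7:inf

step 1: dist = v0:inf,v1:inf,v2:inf,v3:inf,v4:0,v5:inf,v6:14,v7:inf
step 2: dist = v0:inf,v1:25,v2:inf,v3:inf,v4:0,v5:inf,v6:14,v7:inf
step 3: dist = v0:inf,v1:25,v2:inf,v3:28,v4:0,v5:inf,v6:14,v7:inf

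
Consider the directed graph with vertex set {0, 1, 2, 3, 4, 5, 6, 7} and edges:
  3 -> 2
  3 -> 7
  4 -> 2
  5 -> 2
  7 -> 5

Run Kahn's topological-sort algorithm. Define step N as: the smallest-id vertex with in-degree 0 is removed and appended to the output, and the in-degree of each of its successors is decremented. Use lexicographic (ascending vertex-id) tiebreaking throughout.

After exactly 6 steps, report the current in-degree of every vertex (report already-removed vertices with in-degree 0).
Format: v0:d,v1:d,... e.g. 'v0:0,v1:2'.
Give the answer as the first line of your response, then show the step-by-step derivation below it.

v0:0,v1:0,v2:1,v3:0,v4:0,v5:0,v6:0,v7:0

step 1: output 0; order=[0]; indeg=(0,0,3,0,0,1,0,1)
step 2: output 1; order=[0,1]; indeg=(0,0,3,0,0,1,0,1)
step 3: output 3; order=[0,1,3]; indeg=(0,0,2,0,0,1,0,0)
step 4: output 4; order=[0,1,3,4]; indeg=(0,0,1,0,0,1,0,0)
step 5: output 6; order=[0,1,3,4,6]; indeg=(0,0,1,0,0,1,0,0)
step 6: output 7; order=[0,1,3,4,6,7]; indeg=(0,0,1,0,0,0,0,0)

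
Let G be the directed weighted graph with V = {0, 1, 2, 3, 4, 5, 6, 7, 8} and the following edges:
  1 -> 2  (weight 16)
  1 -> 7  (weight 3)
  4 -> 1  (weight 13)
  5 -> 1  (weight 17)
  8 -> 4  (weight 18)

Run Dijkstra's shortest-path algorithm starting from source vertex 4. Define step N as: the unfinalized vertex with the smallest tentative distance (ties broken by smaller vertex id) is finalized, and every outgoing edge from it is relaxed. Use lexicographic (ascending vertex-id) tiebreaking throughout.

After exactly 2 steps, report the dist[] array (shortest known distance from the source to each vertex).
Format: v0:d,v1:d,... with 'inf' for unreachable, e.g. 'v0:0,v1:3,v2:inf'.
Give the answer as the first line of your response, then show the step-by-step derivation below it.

v0:inf,v1:13,v2:29,v3:inf,v4:0,v5:inf,v6:inf,v7:16,v8:inf

step 1: dist = v0:inf,v1:13,v2:inf,v3:inf,v4:0,v5:inf,v6:inf,v7:inf,v8:inf
step 2: dist = v0:inf,v1:13,v2:29,v3:inf,v4:0,v5:inf,v6:inf,v7:16,v8:inf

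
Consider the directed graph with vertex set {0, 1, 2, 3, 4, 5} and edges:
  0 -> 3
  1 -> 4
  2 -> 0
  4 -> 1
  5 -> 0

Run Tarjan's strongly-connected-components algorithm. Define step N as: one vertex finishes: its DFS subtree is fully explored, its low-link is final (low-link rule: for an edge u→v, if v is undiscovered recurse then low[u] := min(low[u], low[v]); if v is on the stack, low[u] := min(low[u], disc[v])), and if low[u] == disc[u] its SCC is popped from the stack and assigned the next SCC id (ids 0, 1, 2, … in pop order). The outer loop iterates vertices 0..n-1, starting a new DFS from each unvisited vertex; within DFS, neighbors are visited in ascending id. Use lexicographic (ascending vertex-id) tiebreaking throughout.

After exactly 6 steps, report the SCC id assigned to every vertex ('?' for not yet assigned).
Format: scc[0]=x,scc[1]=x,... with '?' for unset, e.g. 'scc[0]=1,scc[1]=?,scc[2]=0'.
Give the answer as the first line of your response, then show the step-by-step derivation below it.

scc[0]=1,scc[1]=2,scc[2]=3,scc[3]=0,scc[4]=2,scc[5]=4

step 1: low=(low[0]=0,low[1]=?,low[2]=?,low[3]=1,low[4]=?,low[5]=?); scc=(scc[0]=?,scc[1]=?,scc[2]=?,scc[3]=0,scc[4]=?,scc[5]=?)
step 2: low=(low[0]=0,low[1]=?,low[2]=?,low[3]=1,low[4]=?,low[5]=?); scc=(scc[0]=1,scc[1]=?,scc[2]=?,scc[3]=0,scc[4]=?,scc[5]=?)
step 3: low=(low[0]=0,low[1]=2,low[2]=?,low[3]=1,low[4]=2,low[5]=?); scc=(scc[0]=1,scc[1]=?,scc[2]=?,scc[3]=0,scc[4]=?,scc[5]=?)
step 4: low=(low[0]=0,low[1]=2,low[2]=?,low[3]=1,low[4]=2,low[5]=?); scc=(scc[0]=1,scc[1]=2,scc[2]=?,scc[3]=0,scc[4]=2,scc[5]=?)
step 5: low=(low[0]=0,low[1]=2,low[2]=4,low[3]=1,low[4]=2,low[5]=?); scc=(scc[0]=1,scc[1]=2,scc[2]=3,scc[3]=0,scc[4]=2,scc[5]=?)
step 6: low=(low[0]=0,low[1]=2,low[2]=4,low[3]=1,low[4]=2,low[5]=5); scc=(scc[0]=1,scc[1]=2,scc[2]=3,scc[3]=0,scc[4]=2,scc[5]=4)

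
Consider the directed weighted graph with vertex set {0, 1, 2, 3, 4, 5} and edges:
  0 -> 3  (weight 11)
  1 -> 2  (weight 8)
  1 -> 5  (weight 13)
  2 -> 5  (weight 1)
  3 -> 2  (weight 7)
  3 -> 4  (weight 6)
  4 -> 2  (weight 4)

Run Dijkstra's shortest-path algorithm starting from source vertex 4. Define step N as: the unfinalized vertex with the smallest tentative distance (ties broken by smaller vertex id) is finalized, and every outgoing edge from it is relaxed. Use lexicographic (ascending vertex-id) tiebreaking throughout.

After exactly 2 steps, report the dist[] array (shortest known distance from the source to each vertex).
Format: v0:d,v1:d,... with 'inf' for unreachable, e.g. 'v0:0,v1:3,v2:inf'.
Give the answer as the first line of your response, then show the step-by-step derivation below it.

v0:inf,v1:inf,v2:4,v3:inf,v4:0,v5:5

step 1: dist = v0:inf,v1:inf,v2:4,v3:inf,v4:0,v5:inf
step 2: dist = v0:inf,v1:inf,v2:4,v3:inf,v4:0,v5:5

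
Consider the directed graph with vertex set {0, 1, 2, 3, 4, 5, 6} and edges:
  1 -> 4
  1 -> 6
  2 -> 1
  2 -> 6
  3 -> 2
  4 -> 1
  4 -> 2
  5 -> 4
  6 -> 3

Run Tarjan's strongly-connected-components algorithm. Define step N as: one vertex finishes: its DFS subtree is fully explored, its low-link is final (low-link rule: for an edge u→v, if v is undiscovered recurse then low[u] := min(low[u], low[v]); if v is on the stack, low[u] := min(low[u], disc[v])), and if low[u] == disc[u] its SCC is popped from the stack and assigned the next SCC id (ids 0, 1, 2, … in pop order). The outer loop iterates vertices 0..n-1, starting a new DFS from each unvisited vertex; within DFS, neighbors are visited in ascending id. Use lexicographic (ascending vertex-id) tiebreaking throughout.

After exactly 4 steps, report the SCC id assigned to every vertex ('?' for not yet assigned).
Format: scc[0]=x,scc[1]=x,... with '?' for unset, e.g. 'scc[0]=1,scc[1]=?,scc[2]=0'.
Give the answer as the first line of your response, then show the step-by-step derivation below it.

scc[0]=0,scc[1]=?,scc[2]=?,scc[3]=?,scc[4]=?,scc[5]=?,scc[6]=?

step 1: low=(low[0]=0,low[1]=?,low[2]=?,low[3]=?,low[4]=?,low[5]=?,low[6]=?); scc=(scc[0]=0,scc[1]=?,scc[2]=?,scc[3]=?,scc[4]=?,scc[5]=?,scc[6]=?)
step 2: low=(low[0]=0,low[1]=1,low[2]=1,low[3]=3,low[4]=1,low[5]=?,low[6]=4); scc=(scc[0]=0,scc[1]=?,scc[2]=?,scc[3]=?,scc[4]=?,scc[5]=?,scc[6]=?)
step 3: low=(low[0]=0,low[1]=1,low[2]=1,low[3]=3,low[4]=1,low[5]=?,low[6]=3); scc=(scc[0]=0,scc[1]=?,scc[2]=?,scc[3]=?,scc[4]=?,scc[5]=?,scc[6]=?)
step 4: low=(low[0]=0,low[1]=1,low[2]=1,low[3]=3,low[4]=1,low[5]=?,low[6]=3); scc=(scc[0]=0,scc[1]=?,scc[2]=?,scc[3]=?,scc[4]=?,scc[5]=?,scc[6]=?)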